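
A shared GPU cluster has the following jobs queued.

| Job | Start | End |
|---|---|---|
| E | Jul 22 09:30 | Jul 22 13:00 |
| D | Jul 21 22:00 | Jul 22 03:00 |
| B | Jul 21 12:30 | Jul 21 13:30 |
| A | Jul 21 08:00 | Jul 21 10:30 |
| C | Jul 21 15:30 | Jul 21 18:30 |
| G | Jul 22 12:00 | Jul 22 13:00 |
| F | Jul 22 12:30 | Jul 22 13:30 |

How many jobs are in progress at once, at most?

Sweep the timeline, counting +1 at each start and −1 at each end (ends before starts at a tie):
Jul 21 08:00 start A → 1
Jul 21 10:30 end A → 0
Jul 21 12:30 start B → 1
Jul 21 13:30 end B → 0
Jul 21 15:30 start C → 1
Jul 21 18:30 end C → 0
Jul 21 22:00 start D → 1
Jul 22 03:00 end D → 0
Jul 22 09:30 start E → 1
Jul 22 12:00 start G → 2
Jul 22 12:30 start F → 3
Jul 22 13:00 end E → 2
Jul 22 13:00 end G → 1
Jul 22 13:30 end F → 0
Peak is 3, at Jul 22 12:30 (E, F, G).

3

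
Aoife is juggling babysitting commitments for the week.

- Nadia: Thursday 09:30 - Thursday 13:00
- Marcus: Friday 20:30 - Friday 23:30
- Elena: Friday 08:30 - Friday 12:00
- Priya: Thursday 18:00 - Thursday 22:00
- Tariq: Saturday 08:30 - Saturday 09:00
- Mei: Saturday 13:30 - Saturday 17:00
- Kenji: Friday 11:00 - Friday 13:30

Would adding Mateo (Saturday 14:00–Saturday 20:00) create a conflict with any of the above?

Nadia: ends Thursday 13:00 at or before Mateo starts Saturday 14:00 → clear.
Priya: ends Thursday 22:00 at or before Mateo starts Saturday 14:00 → clear.
Elena: ends Friday 12:00 at or before Mateo starts Saturday 14:00 → clear.
Kenji: ends Friday 13:30 at or before Mateo starts Saturday 14:00 → clear.
Marcus: ends Friday 23:30 at or before Mateo starts Saturday 14:00 → clear.
Tariq: ends Saturday 09:00 at or before Mateo starts Saturday 14:00 → clear.
Mei: starts Saturday 13:30 before Mateo ends Saturday 20:00, and ends Saturday 17:00 after Mateo starts Saturday 14:00 → overlap.
Mateo overlaps Mei.

Yes — it overlaps Mei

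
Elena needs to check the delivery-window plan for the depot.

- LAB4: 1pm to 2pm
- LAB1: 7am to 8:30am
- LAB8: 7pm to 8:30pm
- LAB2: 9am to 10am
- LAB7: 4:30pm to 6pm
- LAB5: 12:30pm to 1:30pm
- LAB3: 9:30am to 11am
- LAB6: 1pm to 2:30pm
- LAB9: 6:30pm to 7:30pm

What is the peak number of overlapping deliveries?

3

Walk through starts and ends in time order (an end at T is processed before a start at T):
7am start LAB1 → 1
8:30am end LAB1 → 0
9am start LAB2 → 1
9:30am start LAB3 → 2
10am end LAB2 → 1
11am end LAB3 → 0
12:30pm start LAB5 → 1
1pm start LAB4 → 2
1pm start LAB6 → 3
1:30pm end LAB5 → 2
2pm end LAB4 → 1
2:30pm end LAB6 → 0
4:30pm start LAB7 → 1
6pm end LAB7 → 0
6:30pm start LAB9 → 1
7pm start LAB8 → 2
7:30pm end LAB9 → 1
8:30pm end LAB8 → 0
Peak is 3, at 1pm (LAB4, LAB5, LAB6).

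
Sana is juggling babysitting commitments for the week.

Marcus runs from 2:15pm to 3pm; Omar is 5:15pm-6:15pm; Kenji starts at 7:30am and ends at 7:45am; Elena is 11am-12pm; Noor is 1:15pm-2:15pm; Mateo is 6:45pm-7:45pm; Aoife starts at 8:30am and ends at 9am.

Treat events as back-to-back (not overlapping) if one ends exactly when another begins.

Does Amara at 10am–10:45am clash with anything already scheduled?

No — it doesn't clash with anything

Kenji: ends 7:45am at or before Amara starts 10am → clear.
Aoife: ends 9am at or before Amara starts 10am → clear.
Elena: starts 11am at or after Amara ends 10:45am → clear.
Noor: starts 1:15pm at or after Amara ends 10:45am → clear.
Marcus: starts 2:15pm at or after Amara ends 10:45am → clear.
Omar: starts 5:15pm at or after Amara ends 10:45am → clear.
Mateo: starts 6:45pm at or after Amara ends 10:45am → clear.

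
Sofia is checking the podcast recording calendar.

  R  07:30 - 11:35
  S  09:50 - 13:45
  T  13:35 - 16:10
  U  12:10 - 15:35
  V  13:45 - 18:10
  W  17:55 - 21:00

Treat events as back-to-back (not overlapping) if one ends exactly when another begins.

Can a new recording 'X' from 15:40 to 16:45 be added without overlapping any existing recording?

R: ends 11:35 at or before X starts 15:40 → clear.
S: ends 13:45 at or before X starts 15:40 → clear.
U: ends 15:35 at or before X starts 15:40 → clear.
T: starts 13:35 before X ends 16:45, and ends 16:10 after X starts 15:40 → overlap.
V: starts 13:45 before X ends 16:45, and ends 18:10 after X starts 15:40 → overlap.
W: starts 17:55 at or after X ends 16:45 → clear.
X overlaps T, V.

No — it overlaps T, V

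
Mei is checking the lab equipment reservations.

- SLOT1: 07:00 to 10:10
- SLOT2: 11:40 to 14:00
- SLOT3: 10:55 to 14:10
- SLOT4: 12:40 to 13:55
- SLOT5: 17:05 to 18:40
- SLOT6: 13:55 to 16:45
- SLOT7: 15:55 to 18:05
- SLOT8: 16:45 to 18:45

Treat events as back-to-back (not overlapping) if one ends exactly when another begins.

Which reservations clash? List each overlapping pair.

Check each pair: they overlap iff neither finishes before the other starts.
Sorted by start: SLOT1, SLOT3, SLOT2, SLOT4, SLOT6, SLOT7, SLOT8, SLOT5.
SLOT3 starts after SLOT1 ends — done with SLOT1.
SLOT2 starts before SLOT3 ends → SLOT3 and SLOT2 overlap.
SLOT4 starts before SLOT3 ends → SLOT3 and SLOT4 overlap.
SLOT6 starts before SLOT3 ends → SLOT3 and SLOT6 overlap.
SLOT7 starts after SLOT3 ends — done with SLOT3.
SLOT4 starts before SLOT2 ends → SLOT2 and SLOT4 overlap.
SLOT6 starts before SLOT2 ends → SLOT2 and SLOT6 overlap.
SLOT7 starts after SLOT2 ends — done with SLOT2.
SLOT6 starts exactly when SLOT4 ends (back-to-back, no overlap) — done with SLOT4.
SLOT7 starts before SLOT6 ends → SLOT6 and SLOT7 overlap.
SLOT8 starts exactly when SLOT6 ends (back-to-back, no overlap) — done with SLOT6.
SLOT8 starts before SLOT7 ends → SLOT7 and SLOT8 overlap.
SLOT5 starts before SLOT7 ends → SLOT7 and SLOT5 overlap.
SLOT5 starts before SLOT8 ends → SLOT8 and SLOT5 overlap.

SLOT2 & SLOT3, SLOT2 & SLOT4, SLOT2 & SLOT6, SLOT3 & SLOT4, SLOT3 & SLOT6, SLOT5 & SLOT7, SLOT5 & SLOT8, SLOT6 & SLOT7, SLOT7 & SLOT8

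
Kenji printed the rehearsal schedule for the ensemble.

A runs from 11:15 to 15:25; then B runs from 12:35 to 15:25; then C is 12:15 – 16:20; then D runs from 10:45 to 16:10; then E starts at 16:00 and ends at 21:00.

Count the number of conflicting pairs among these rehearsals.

Check each pair: they overlap iff neither finishes before the other starts.
Sorted by start: D, A, C, B, E.
A starts before D ends → D and A overlap.
C starts before D ends → D and C overlap.
B starts before D ends → D and B overlap.
E starts before D ends → D and E overlap.
C starts before A ends → A and C overlap.
B starts before A ends → A and B overlap.
E starts after A ends.
B starts before C ends → C and B overlap.
E starts before C ends → C and E overlap.
E starts after B ends.
Overlapping pairs: A & B, A & C, A & D, B & C, B & D, C & D, C & E, D & E — 8 in total.

8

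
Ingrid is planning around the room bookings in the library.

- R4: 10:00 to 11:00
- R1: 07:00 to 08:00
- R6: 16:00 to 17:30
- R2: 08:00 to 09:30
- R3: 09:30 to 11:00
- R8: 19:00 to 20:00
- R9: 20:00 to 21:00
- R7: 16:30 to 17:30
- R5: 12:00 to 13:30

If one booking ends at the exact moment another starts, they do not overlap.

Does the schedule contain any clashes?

Check each pair: they overlap iff neither finishes before the other starts.
Sorted by start: R1, R2, R3, R4, R5, R6, R7, R8, R9.
R2 starts exactly when R1 ends (back-to-back, no overlap) — done with R1.
R3 starts exactly when R2 ends (back-to-back, no overlap) — done with R2.
R4 starts before R3 ends → R3 and R4 overlap.
That's a conflict, so the schedule is not conflict-free.

Yes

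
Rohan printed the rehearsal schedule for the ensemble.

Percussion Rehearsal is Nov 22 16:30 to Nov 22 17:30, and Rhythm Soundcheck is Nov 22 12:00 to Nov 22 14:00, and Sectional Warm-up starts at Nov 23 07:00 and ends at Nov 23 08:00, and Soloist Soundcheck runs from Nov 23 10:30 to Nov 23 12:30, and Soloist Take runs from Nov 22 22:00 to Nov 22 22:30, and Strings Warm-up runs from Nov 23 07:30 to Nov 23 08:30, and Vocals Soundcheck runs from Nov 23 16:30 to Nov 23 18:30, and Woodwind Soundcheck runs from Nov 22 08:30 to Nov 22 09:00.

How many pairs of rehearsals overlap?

1

Two intervals overlap when each starts before the other ends.
Sorted by start: Woodwind Soundcheck, Rhythm Soundcheck, Percussion Rehearsal, Soloist Take, Sectional Warm-up, Strings Warm-up, Soloist Soundcheck, Vocals Soundcheck.
Rhythm Soundcheck starts after Woodwind Soundcheck ends, so Woodwind Soundcheck has no further overlaps.
Percussion Rehearsal starts after Rhythm Soundcheck ends, so Rhythm Soundcheck has no further overlaps.
Soloist Take starts after Percussion Rehearsal ends, so Percussion Rehearsal has no further overlaps.
Sectional Warm-up starts after Soloist Take ends, so Soloist Take has no further overlaps.
Strings Warm-up starts before Sectional Warm-up ends → Sectional Warm-up and Strings Warm-up overlap.
Soloist Soundcheck starts after Sectional Warm-up ends, so Sectional Warm-up has no further overlaps.
Soloist Soundcheck starts after Strings Warm-up ends, so Strings Warm-up has no further overlaps.
Vocals Soundcheck starts after Soloist Soundcheck ends.
Overlapping pairs: Sectional Warm-up & Strings Warm-up — 1 in total.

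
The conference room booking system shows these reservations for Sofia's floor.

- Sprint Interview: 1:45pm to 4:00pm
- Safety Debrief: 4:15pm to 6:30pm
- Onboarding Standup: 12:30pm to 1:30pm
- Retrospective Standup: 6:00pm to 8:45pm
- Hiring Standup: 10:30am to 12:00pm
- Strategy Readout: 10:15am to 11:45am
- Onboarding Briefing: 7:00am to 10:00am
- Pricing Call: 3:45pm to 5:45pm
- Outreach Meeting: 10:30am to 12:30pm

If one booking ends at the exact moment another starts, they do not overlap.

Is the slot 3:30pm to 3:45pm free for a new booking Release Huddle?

Onboarding Briefing: ends 10:00am at or before Release Huddle starts 3:30pm → clear.
Strategy Readout: ends 11:45am at or before Release Huddle starts 3:30pm → clear.
Hiring Standup: ends 12:00pm at or before Release Huddle starts 3:30pm → clear.
Outreach Meeting: ends 12:30pm at or before Release Huddle starts 3:30pm → clear.
Onboarding Standup: ends 1:30pm at or before Release Huddle starts 3:30pm → clear.
Sprint Interview: starts 1:45pm before Release Huddle ends 3:45pm, and ends 4:00pm after Release Huddle starts 3:30pm → overlap.
Pricing Call: starts 3:45pm at or after Release Huddle ends 3:45pm → clear.
Safety Debrief: starts 4:15pm at or after Release Huddle ends 3:45pm → clear.
Retrospective Standup: starts 6:00pm at or after Release Huddle ends 3:45pm → clear.
Release Huddle overlaps Sprint Interview.

No — it overlaps Sprint Interview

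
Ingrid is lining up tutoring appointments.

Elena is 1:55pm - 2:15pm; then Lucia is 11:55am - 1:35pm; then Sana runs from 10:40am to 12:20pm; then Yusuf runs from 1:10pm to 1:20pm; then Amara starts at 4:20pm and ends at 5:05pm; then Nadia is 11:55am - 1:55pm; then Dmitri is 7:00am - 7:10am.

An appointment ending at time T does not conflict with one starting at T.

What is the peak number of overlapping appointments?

3

Sort all start/end points and keep a running count:
7:00am start Dmitri → 1
7:10am end Dmitri → 0
10:40am start Sana → 1
11:55am start Lucia → 2
11:55am start Nadia → 3
12:20pm end Sana → 2
1:10pm start Yusuf → 3
1:20pm end Yusuf → 2
1:35pm end Lucia → 1
1:55pm end Nadia → 0
1:55pm start Elena → 1
2:15pm end Elena → 0
4:20pm start Amara → 1
5:05pm end Amara → 0
Peak is 3, at 11:55am (Lucia, Nadia, Sana).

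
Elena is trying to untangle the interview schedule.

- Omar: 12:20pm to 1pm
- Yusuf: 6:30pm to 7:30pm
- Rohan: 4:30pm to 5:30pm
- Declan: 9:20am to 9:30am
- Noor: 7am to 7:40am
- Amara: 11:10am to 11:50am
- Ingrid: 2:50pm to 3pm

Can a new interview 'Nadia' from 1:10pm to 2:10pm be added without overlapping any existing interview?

Yes — the slot is free

Noor: ends 7:40am at or before Nadia starts 1:10pm → clear.
Declan: ends 9:30am at or before Nadia starts 1:10pm → clear.
Amara: ends 11:50am at or before Nadia starts 1:10pm → clear.
Omar: ends 1pm at or before Nadia starts 1:10pm → clear.
Ingrid: starts 2:50pm at or after Nadia ends 2:10pm → clear.
Rohan: starts 4:30pm at or after Nadia ends 2:10pm → clear.
Yusuf: starts 6:30pm at or after Nadia ends 2:10pm → clear.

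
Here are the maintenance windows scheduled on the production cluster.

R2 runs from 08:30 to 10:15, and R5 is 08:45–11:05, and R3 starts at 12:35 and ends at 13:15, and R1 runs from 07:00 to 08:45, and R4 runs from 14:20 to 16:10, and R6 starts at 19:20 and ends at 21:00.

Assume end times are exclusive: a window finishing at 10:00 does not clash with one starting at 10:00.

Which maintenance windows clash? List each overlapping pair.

Sorted by start: R1, R2, R5, R3, R4, R6.
R2 starts before R1 ends → R1 and R2 overlap.
R5 starts exactly when R1 ends (back-to-back, no overlap), so R1 has no further overlaps.
R5 starts before R2 ends → R2 and R5 overlap.
R3 starts after R2 ends, so R2 has no further overlaps.
R3 starts after R5 ends, so R5 has no further overlaps.
R4 starts after R3 ends, so R3 has no further overlaps.
R6 starts after R4 ends.

R1 & R2, R2 & R5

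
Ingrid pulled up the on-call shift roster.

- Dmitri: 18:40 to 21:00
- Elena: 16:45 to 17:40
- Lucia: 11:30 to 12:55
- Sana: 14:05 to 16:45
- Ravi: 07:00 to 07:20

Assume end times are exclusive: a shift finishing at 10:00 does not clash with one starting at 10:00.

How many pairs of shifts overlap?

Sorted by start: Ravi, Lucia, Sana, Elena, Dmitri.
Lucia starts after Ravi ends, so nothing later overlaps Ravi either.
Sana starts after Lucia ends, so nothing later overlaps Lucia either.
Elena starts exactly when Sana ends (back-to-back, no overlap), so nothing later overlaps Sana either.
Dmitri starts after Elena ends.
No pair overlaps.

0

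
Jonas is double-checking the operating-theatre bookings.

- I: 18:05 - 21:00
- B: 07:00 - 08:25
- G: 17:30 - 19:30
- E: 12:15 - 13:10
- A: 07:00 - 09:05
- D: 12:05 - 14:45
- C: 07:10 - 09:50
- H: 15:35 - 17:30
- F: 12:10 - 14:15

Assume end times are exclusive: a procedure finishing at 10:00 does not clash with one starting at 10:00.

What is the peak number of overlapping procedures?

Sort all start/end points and keep a running count:
07:00 start A → 1
07:00 start B → 2
07:10 start C → 3
08:25 end B → 2
09:05 end A → 1
09:50 end C → 0
12:05 start D → 1
12:10 start F → 2
12:15 start E → 3
13:10 end E → 2
14:15 end F → 1
14:45 end D → 0
15:35 start H → 1
17:30 end H → 0
17:30 start G → 1
18:05 start I → 2
19:30 end G → 1
21:00 end I → 0
Peak is 3, at 07:10 (A, B, C).

3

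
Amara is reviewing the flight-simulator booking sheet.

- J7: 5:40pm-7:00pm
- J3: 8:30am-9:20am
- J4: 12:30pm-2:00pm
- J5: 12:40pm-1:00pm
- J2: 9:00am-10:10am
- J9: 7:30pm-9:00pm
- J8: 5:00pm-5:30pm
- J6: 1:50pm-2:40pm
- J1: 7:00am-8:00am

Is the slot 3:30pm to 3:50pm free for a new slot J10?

Yes — the slot is free

J1: ends 8:00am at or before J10 starts 3:30pm → clear.
J3: ends 9:20am at or before J10 starts 3:30pm → clear.
J2: ends 10:10am at or before J10 starts 3:30pm → clear.
J4: ends 2:00pm at or before J10 starts 3:30pm → clear.
J5: ends 1:00pm at or before J10 starts 3:30pm → clear.
J6: ends 2:40pm at or before J10 starts 3:30pm → clear.
J8: starts 5:00pm at or after J10 ends 3:50pm → clear.
J7: starts 5:40pm at or after J10 ends 3:50pm → clear.
J9: starts 7:30pm at or after J10 ends 3:50pm → clear.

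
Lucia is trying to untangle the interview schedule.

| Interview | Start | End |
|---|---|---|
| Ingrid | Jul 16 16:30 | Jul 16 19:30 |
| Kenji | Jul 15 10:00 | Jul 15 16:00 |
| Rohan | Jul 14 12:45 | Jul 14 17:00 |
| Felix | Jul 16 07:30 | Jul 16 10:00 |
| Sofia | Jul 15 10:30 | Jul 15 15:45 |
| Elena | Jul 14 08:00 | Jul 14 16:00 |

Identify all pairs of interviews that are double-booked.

Two intervals overlap when each starts before the other ends.
Sorted by start: Elena, Rohan, Kenji, Sofia, Felix, Ingrid.
Rohan starts before Elena ends → Elena and Rohan overlap.
Kenji starts after Elena ends; Elena is clear from here.
Kenji starts after Rohan ends; Rohan is clear from here.
Sofia starts before Kenji ends → Kenji and Sofia overlap.
Felix starts after Kenji ends; Kenji is clear from here.
Felix starts after Sofia ends; Sofia is clear from here.
Ingrid starts after Felix ends.

Elena & Rohan, Kenji & Sofia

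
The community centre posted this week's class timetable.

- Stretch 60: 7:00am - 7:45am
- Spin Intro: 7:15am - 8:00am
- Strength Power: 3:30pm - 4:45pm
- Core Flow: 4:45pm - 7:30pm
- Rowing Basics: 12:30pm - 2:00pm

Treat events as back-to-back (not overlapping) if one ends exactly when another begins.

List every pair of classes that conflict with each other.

Spin Intro & Stretch 60

Two intervals overlap when each starts before the other ends.
Sorted by start: Stretch 60, Spin Intro, Rowing Basics, Strength Power, Core Flow.
Spin Intro starts before Stretch 60 ends → Stretch 60 and Spin Intro overlap.
Rowing Basics starts after Stretch 60 ends, so Stretch 60 has no further overlaps.
Rowing Basics starts after Spin Intro ends, so Spin Intro has no further overlaps.
Strength Power starts after Rowing Basics ends, so Rowing Basics has no further overlaps.
Core Flow starts exactly when Strength Power ends (back-to-back, no overlap).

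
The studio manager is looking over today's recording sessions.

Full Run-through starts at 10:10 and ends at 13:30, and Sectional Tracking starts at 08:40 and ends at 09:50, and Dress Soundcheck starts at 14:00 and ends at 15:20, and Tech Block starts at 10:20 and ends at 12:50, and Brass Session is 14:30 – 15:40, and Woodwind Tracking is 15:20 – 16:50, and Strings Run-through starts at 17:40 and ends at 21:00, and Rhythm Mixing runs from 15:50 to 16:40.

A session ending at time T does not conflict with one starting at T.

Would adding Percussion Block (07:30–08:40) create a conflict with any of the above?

Sectional Tracking: starts 08:40 at or after Percussion Block ends 08:40 → clear.
Full Run-through: starts 10:10 at or after Percussion Block ends 08:40 → clear.
Tech Block: starts 10:20 at or after Percussion Block ends 08:40 → clear.
Dress Soundcheck: starts 14:00 at or after Percussion Block ends 08:40 → clear.
Brass Session: starts 14:30 at or after Percussion Block ends 08:40 → clear.
Woodwind Tracking: starts 15:20 at or after Percussion Block ends 08:40 → clear.
Rhythm Mixing: starts 15:50 at or after Percussion Block ends 08:40 → clear.
Strings Run-through: starts 17:40 at or after Percussion Block ends 08:40 → clear.

No — it doesn't clash with anything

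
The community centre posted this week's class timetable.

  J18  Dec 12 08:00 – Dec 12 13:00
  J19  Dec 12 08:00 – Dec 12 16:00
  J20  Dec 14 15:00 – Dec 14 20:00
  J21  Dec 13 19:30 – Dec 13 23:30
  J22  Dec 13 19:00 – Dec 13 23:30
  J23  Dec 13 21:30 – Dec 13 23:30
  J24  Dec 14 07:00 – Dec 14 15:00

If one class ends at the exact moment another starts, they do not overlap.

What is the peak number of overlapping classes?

Walk through starts and ends in time order (an end at T is processed before a start at T):
Dec 12 08:00 start J18 → 1
Dec 12 08:00 start J19 → 2
Dec 12 13:00 end J18 → 1
Dec 12 16:00 end J19 → 0
Dec 13 19:00 start J22 → 1
Dec 13 19:30 start J21 → 2
Dec 13 21:30 start J23 → 3
Dec 13 23:30 end J21 → 2
Dec 13 23:30 end J22 → 1
Dec 13 23:30 end J23 → 0
Dec 14 07:00 start J24 → 1
Dec 14 15:00 end J24 → 0
Dec 14 15:00 start J20 → 1
Dec 14 20:00 end J20 → 0
Peak is 3, at Dec 13 21:30 (J21, J22, J23).

3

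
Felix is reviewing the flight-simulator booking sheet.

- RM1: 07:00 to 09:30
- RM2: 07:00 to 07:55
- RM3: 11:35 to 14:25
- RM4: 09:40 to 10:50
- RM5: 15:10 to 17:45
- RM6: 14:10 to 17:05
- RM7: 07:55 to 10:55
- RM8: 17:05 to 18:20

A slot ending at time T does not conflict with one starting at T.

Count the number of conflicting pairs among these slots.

6

Sorted by start: RM1, RM2, RM7, RM4, RM3, RM6, RM5, RM8.
RM2 starts before RM1 ends → RM1 and RM2 overlap.
RM7 starts before RM1 ends → RM1 and RM7 overlap.
RM4 starts after RM1 ends — done with RM1.
RM7 starts exactly when RM2 ends (back-to-back, no overlap) — done with RM2.
RM4 starts before RM7 ends → RM7 and RM4 overlap.
RM3 starts after RM7 ends — done with RM7.
RM3 starts after RM4 ends — done with RM4.
RM6 starts before RM3 ends → RM3 and RM6 overlap.
RM5 starts after RM3 ends — done with RM3.
RM5 starts before RM6 ends → RM6 and RM5 overlap.
RM8 starts exactly when RM6 ends (back-to-back, no overlap).
RM8 starts before RM5 ends → RM5 and RM8 overlap.
Overlapping pairs: RM1 & RM2, RM1 & RM7, RM3 & RM6, RM4 & RM7, RM5 & RM6, RM5 & RM8 — 6 in total.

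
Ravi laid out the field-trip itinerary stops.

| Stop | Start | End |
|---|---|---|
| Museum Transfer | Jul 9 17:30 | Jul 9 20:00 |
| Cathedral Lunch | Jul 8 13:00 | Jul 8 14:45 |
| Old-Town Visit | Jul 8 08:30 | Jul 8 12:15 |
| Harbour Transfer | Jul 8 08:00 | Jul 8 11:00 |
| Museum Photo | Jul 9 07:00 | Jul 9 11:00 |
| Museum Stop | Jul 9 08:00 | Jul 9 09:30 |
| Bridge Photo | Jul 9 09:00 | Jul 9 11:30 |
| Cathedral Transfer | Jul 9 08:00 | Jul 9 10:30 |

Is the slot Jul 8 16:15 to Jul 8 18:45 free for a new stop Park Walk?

Harbour Transfer: ends Jul 8 11:00 at or before Park Walk starts Jul 8 16:15 → clear.
Old-Town Visit: ends Jul 8 12:15 at or before Park Walk starts Jul 8 16:15 → clear.
Cathedral Lunch: ends Jul 8 14:45 at or before Park Walk starts Jul 8 16:15 → clear.
Museum Photo: starts Jul 9 07:00 at or after Park Walk ends Jul 8 18:45 → clear.
Cathedral Transfer: starts Jul 9 08:00 at or after Park Walk ends Jul 8 18:45 → clear.
Museum Stop: starts Jul 9 08:00 at or after Park Walk ends Jul 8 18:45 → clear.
Bridge Photo: starts Jul 9 09:00 at or after Park Walk ends Jul 8 18:45 → clear.
Museum Transfer: starts Jul 9 17:30 at or after Park Walk ends Jul 8 18:45 → clear.

Yes — the slot is free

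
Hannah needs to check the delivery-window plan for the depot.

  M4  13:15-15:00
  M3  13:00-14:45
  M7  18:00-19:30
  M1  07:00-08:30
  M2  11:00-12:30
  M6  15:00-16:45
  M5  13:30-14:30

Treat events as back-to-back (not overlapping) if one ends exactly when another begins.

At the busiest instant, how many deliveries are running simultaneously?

3

Sweep the timeline, counting +1 at each start and −1 at each end (ends before starts at a tie):
07:00 start M1 → 1
08:30 end M1 → 0
11:00 start M2 → 1
12:30 end M2 → 0
13:00 start M3 → 1
13:15 start M4 → 2
13:30 start M5 → 3
14:30 end M5 → 2
14:45 end M3 → 1
15:00 end M4 → 0
15:00 start M6 → 1
16:45 end M6 → 0
18:00 start M7 → 1
19:30 end M7 → 0
Peak is 3, at 13:30 (M3, M4, M5).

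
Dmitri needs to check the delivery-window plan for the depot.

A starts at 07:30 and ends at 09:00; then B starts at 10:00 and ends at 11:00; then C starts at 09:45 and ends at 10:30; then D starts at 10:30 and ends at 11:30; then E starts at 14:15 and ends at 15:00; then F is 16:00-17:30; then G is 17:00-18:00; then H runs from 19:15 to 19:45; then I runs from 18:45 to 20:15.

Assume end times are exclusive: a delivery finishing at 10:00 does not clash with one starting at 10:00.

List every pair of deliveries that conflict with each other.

Sorted by start: A, C, B, D, E, F, G, I, H.
C starts after A ends, so nothing later overlaps A either.
B starts before C ends → C and B overlap.
D starts exactly when C ends (back-to-back, no overlap), so nothing later overlaps C either.
D starts before B ends → B and D overlap.
E starts after B ends, so nothing later overlaps B either.
E starts after D ends, so nothing later overlaps D either.
F starts after E ends, so nothing later overlaps E either.
G starts before F ends → F and G overlap.
I starts after F ends, so nothing later overlaps F either.
I starts after G ends, so nothing later overlaps G either.
H starts before I ends → I and H overlap.

B & C, B & D, F & G, H & I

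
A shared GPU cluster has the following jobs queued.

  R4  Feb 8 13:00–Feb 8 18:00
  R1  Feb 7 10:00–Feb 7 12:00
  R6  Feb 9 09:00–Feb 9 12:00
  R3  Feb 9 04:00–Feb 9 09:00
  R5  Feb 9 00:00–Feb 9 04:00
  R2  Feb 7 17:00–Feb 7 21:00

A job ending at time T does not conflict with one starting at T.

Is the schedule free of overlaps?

Yes

Sorted by start: R1, R2, R4, R5, R3, R6.
R2 starts after R1 ends — done with R1.
R4 starts after R2 ends — done with R2.
R5 starts after R4 ends — done with R4.
R3 starts exactly when R5 ends (back-to-back, no overlap) — done with R5.
R6 starts exactly when R3 ends (back-to-back, no overlap).
Every pair is clear; the schedule has no overlaps.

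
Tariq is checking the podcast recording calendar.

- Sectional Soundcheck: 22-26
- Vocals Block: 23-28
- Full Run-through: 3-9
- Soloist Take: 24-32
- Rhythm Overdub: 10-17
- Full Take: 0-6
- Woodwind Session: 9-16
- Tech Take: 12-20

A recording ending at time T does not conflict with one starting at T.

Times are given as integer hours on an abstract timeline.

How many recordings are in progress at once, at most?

3

Walk through starts and ends in time order (an end at T is processed before a start at T):
0 start Full Take → 1
3 start Full Run-through → 2
6 end Full Take → 1
9 end Full Run-through → 0
9 start Woodwind Session → 1
10 start Rhythm Overdub → 2
12 start Tech Take → 3
16 end Woodwind Session → 2
17 end Rhythm Overdub → 1
20 end Tech Take → 0
22 start Sectional Soundcheck → 1
23 start Vocals Block → 2
24 start Soloist Take → 3
26 end Sectional Soundcheck → 2
28 end Vocals Block → 1
32 end Soloist Take → 0
Peak is 3, at 12 (Rhythm Overdub, Tech Take, Woodwind Session).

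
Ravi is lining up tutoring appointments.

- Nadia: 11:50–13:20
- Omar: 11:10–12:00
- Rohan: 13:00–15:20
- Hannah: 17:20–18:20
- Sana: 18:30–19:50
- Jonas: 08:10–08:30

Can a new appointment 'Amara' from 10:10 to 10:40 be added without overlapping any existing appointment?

Yes — the slot is free

Jonas: ends 08:30 at or before Amara starts 10:10 → clear.
Omar: starts 11:10 at or after Amara ends 10:40 → clear.
Nadia: starts 11:50 at or after Amara ends 10:40 → clear.
Rohan: starts 13:00 at or after Amara ends 10:40 → clear.
Hannah: starts 17:20 at or after Amara ends 10:40 → clear.
Sana: starts 18:30 at or after Amara ends 10:40 → clear.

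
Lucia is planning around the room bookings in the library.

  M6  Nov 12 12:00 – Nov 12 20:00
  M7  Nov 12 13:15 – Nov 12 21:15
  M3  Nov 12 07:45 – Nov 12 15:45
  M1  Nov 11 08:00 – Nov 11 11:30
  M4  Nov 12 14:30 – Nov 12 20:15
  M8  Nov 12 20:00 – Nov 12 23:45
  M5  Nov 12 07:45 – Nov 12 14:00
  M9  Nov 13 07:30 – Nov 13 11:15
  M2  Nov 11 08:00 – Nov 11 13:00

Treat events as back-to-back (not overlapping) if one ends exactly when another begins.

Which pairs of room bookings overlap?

Check each pair: they overlap iff neither finishes before the other starts.
Sorted by start: M1, M2, M3, M5, M6, M7, M4, M8, M9.
M2 starts before M1 ends → M1 and M2 overlap.
M3 starts after M1 ends, so nothing later overlaps M1 either.
M3 starts after M2 ends, so nothing later overlaps M2 either.
M5 starts before M3 ends → M3 and M5 overlap.
M6 starts before M3 ends → M3 and M6 overlap.
M7 starts before M3 ends → M3 and M7 overlap.
M4 starts before M3 ends → M3 and M4 overlap.
M8 starts after M3 ends, so nothing later overlaps M3 either.
M6 starts before M5 ends → M5 and M6 overlap.
M7 starts before M5 ends → M5 and M7 overlap.
M4 starts after M5 ends, so nothing later overlaps M5 either.
M7 starts before M6 ends → M6 and M7 overlap.
M4 starts before M6 ends → M6 and M4 overlap.
M8 starts exactly when M6 ends (back-to-back, no overlap), so nothing later overlaps M6 either.
M4 starts before M7 ends → M7 and M4 overlap.
M8 starts before M7 ends → M7 and M8 overlap.
M9 starts after M7 ends.
M8 starts before M4 ends → M4 and M8 overlap.
M9 starts after M4 ends.
M9 starts after M8 ends.

M1 & M2, M3 & M4, M3 & M5, M3 & M6, M3 & M7, M4 & M6, M4 & M7, M4 & M8, M5 & M6, M5 & M7, M6 & M7, M7 & M8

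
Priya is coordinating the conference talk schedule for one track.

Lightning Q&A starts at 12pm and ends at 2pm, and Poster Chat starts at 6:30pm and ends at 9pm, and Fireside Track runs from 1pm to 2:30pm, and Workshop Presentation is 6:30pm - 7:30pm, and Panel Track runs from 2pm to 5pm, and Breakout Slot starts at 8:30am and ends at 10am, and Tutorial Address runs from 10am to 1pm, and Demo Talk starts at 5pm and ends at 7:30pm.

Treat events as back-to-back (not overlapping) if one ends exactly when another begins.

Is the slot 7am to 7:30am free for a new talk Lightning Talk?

Yes — the slot is free

Breakout Slot: starts 8:30am at or after Lightning Talk ends 7:30am → clear.
Tutorial Address: starts 10am at or after Lightning Talk ends 7:30am → clear.
Lightning Q&A: starts 12pm at or after Lightning Talk ends 7:30am → clear.
Fireside Track: starts 1pm at or after Lightning Talk ends 7:30am → clear.
Panel Track: starts 2pm at or after Lightning Talk ends 7:30am → clear.
Demo Talk: starts 5pm at or after Lightning Talk ends 7:30am → clear.
Poster Chat: starts 6:30pm at or after Lightning Talk ends 7:30am → clear.
Workshop Presentation: starts 6:30pm at or after Lightning Talk ends 7:30am → clear.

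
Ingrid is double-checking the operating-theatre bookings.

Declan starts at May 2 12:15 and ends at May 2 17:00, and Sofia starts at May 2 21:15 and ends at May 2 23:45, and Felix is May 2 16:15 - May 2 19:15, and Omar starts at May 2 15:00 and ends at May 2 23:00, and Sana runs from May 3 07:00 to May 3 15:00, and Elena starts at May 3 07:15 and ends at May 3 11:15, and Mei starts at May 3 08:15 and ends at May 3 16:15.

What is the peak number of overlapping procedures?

3

Sort all start/end points and keep a running count:
May 2 12:15 start Declan → 1
May 2 15:00 start Omar → 2
May 2 16:15 start Felix → 3
May 2 17:00 end Declan → 2
May 2 19:15 end Felix → 1
May 2 21:15 start Sofia → 2
May 2 23:00 end Omar → 1
May 2 23:45 end Sofia → 0
May 3 07:00 start Sana → 1
May 3 07:15 start Elena → 2
May 3 08:15 start Mei → 3
May 3 11:15 end Elena → 2
May 3 15:00 end Sana → 1
May 3 16:15 end Mei → 0
Peak is 3, at May 2 16:15 (Declan, Felix, Omar).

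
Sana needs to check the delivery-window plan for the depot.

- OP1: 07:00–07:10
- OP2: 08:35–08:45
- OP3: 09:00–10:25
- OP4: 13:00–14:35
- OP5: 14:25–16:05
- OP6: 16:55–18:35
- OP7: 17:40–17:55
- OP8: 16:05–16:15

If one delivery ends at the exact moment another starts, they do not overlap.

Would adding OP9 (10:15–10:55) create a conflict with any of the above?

OP1: ends 07:10 at or before OP9 starts 10:15 → clear.
OP2: ends 08:45 at or before OP9 starts 10:15 → clear.
OP3: starts 09:00 before OP9 ends 10:55, and ends 10:25 after OP9 starts 10:15 → overlap.
OP4: starts 13:00 at or after OP9 ends 10:55 → clear.
OP5: starts 14:25 at or after OP9 ends 10:55 → clear.
OP8: starts 16:05 at or after OP9 ends 10:55 → clear.
OP6: starts 16:55 at or after OP9 ends 10:55 → clear.
OP7: starts 17:40 at or after OP9 ends 10:55 → clear.
OP9 overlaps OP3.

Yes — it overlaps OP3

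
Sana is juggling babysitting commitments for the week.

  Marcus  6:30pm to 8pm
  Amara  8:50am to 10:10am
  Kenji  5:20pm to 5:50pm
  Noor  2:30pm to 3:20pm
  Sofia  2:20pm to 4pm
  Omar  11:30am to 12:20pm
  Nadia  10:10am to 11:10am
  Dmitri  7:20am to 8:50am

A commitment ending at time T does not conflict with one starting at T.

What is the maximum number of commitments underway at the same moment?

Sort all start/end points and keep a running count:
7:20am start Dmitri → 1
8:50am end Dmitri → 0
8:50am start Amara → 1
10:10am end Amara → 0
10:10am start Nadia → 1
11:10am end Nadia → 0
11:30am start Omar → 1
12:20pm end Omar → 0
2:20pm start Sofia → 1
2:30pm start Noor → 2
3:20pm end Noor → 1
4pm end Sofia → 0
5:20pm start Kenji → 1
5:50pm end Kenji → 0
6:30pm start Marcus → 1
8pm end Marcus → 0
Peak is 2, at 2:30pm (Noor, Sofia).

2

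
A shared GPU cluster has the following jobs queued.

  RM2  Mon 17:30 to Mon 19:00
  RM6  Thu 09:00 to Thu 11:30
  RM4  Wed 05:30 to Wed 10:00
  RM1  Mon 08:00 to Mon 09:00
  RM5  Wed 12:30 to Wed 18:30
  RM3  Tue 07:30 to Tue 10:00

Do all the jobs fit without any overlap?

Yes

Check each pair: they overlap iff neither finishes before the other starts.
Sorted by start: RM1, RM2, RM3, RM4, RM5, RM6.
RM2 starts after RM1 ends, so RM1 has no further overlaps.
RM3 starts after RM2 ends, so RM2 has no further overlaps.
RM4 starts after RM3 ends, so RM3 has no further overlaps.
RM5 starts after RM4 ends, so RM4 has no further overlaps.
RM6 starts after RM5 ends.
Every pair is clear; the schedule has no overlaps.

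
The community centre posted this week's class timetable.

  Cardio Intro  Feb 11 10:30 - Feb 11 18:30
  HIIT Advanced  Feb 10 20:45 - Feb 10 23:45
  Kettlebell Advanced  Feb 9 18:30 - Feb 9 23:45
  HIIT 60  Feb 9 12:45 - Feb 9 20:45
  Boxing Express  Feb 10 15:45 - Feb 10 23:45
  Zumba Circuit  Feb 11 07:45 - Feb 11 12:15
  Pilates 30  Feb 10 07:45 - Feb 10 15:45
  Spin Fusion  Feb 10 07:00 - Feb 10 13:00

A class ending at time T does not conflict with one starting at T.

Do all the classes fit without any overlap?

No

Sorted by start: HIIT 60, Kettlebell Advanced, Spin Fusion, Pilates 30, Boxing Express, HIIT Advanced, Zumba Circuit, Cardio Intro.
Kettlebell Advanced starts before HIIT 60 ends → HIIT 60 and Kettlebell Advanced overlap.
That's a conflict, so the schedule is not conflict-free.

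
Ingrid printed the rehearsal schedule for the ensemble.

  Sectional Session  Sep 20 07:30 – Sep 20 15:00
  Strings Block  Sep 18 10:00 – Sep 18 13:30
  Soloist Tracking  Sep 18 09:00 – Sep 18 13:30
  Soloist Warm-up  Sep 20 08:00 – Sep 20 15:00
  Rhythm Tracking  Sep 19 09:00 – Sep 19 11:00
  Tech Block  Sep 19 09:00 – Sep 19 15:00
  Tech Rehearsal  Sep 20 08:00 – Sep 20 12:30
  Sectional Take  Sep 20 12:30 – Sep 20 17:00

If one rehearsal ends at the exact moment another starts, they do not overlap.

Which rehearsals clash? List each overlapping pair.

Two intervals overlap when each starts before the other ends.
Sorted by start: Soloist Tracking, Strings Block, Rhythm Tracking, Tech Block, Sectional Session, Tech Rehearsal, Soloist Warm-up, Sectional Take.
Strings Block starts before Soloist Tracking ends → Soloist Tracking and Strings Block overlap.
Rhythm Tracking starts after Soloist Tracking ends — done with Soloist Tracking.
Rhythm Tracking starts after Strings Block ends — done with Strings Block.
Tech Block starts before Rhythm Tracking ends → Rhythm Tracking and Tech Block overlap.
Sectional Session starts after Rhythm Tracking ends — done with Rhythm Tracking.
Sectional Session starts after Tech Block ends — done with Tech Block.
Tech Rehearsal starts before Sectional Session ends → Sectional Session and Tech Rehearsal overlap.
Soloist Warm-up starts before Sectional Session ends → Sectional Session and Soloist Warm-up overlap.
Sectional Take starts before Sectional Session ends → Sectional Session and Sectional Take overlap.
Soloist Warm-up starts before Tech Rehearsal ends → Tech Rehearsal and Soloist Warm-up overlap.
Sectional Take starts exactly when Tech Rehearsal ends (back-to-back, no overlap).
Sectional Take starts before Soloist Warm-up ends → Soloist Warm-up and Sectional Take overlap.

Rhythm Tracking & Tech Block, Sectional Session & Sectional Take, Sectional Session & Soloist Warm-up, Sectional Session & Tech Rehearsal, Sectional Take & Soloist Warm-up, Soloist Tracking & Strings Block, Soloist Warm-up & Tech Rehearsal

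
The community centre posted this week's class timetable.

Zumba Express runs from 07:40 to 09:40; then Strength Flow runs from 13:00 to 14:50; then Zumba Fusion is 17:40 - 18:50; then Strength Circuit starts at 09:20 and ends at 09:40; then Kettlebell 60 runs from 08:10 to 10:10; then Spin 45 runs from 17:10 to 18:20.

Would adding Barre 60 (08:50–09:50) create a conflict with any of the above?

Yes — it overlaps Kettlebell 60, Strength Circuit, Zumba Express

Zumba Express: starts 07:40 before Barre 60 ends 09:50, and ends 09:40 after Barre 60 starts 08:50 → overlap.
Kettlebell 60: starts 08:10 before Barre 60 ends 09:50, and ends 10:10 after Barre 60 starts 08:50 → overlap.
Strength Circuit: starts 09:20 before Barre 60 ends 09:50, and ends 09:40 after Barre 60 starts 08:50 → overlap.
Strength Flow: starts 13:00 at or after Barre 60 ends 09:50 → clear.
Spin 45: starts 17:10 at or after Barre 60 ends 09:50 → clear.
Zumba Fusion: starts 17:40 at or after Barre 60 ends 09:50 → clear.
Barre 60 overlaps Zumba Express, Kettlebell 60, Strength Circuit.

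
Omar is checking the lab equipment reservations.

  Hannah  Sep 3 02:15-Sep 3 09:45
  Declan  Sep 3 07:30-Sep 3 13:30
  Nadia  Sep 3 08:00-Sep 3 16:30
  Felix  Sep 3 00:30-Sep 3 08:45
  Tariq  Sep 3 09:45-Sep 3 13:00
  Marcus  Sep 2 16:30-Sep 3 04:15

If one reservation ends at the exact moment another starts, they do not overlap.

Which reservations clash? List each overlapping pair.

Declan & Felix, Declan & Hannah, Declan & Nadia, Declan & Tariq, Felix & Hannah, Felix & Marcus, Felix & Nadia, Hannah & Marcus, Hannah & Nadia, Nadia & Tariq

Sorted by start: Marcus, Felix, Hannah, Declan, Nadia, Tariq.
Felix starts before Marcus ends → Marcus and Felix overlap.
Hannah starts before Marcus ends → Marcus and Hannah overlap.
Declan starts after Marcus ends — done with Marcus.
Hannah starts before Felix ends → Felix and Hannah overlap.
Declan starts before Felix ends → Felix and Declan overlap.
Nadia starts before Felix ends → Felix and Nadia overlap.
Tariq starts after Felix ends.
Declan starts before Hannah ends → Hannah and Declan overlap.
Nadia starts before Hannah ends → Hannah and Nadia overlap.
Tariq starts exactly when Hannah ends (back-to-back, no overlap).
Nadia starts before Declan ends → Declan and Nadia overlap.
Tariq starts before Declan ends → Declan and Tariq overlap.
Tariq starts before Nadia ends → Nadia and Tariq overlap.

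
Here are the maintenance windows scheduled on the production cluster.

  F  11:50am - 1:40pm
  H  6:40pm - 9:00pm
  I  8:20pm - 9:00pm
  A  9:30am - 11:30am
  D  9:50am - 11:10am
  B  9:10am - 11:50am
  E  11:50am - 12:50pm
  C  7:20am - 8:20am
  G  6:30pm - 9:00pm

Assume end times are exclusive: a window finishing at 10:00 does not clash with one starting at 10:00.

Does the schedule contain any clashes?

Sorted by start: C, B, A, D, E, F, G, H, I.
B starts after C ends; C is clear from here.
A starts before B ends → B and A overlap.
That's a conflict, so the schedule is not conflict-free.

Yes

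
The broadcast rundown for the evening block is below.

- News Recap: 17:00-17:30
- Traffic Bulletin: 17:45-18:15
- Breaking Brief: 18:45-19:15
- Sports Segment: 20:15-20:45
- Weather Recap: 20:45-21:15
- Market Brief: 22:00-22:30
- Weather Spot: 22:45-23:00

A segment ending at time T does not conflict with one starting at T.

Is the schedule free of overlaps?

Sorted by start: News Recap, Traffic Bulletin, Breaking Brief, Sports Segment, Weather Recap, Market Brief, Weather Spot.
Traffic Bulletin starts after News Recap ends, so nothing later overlaps News Recap either.
Breaking Brief starts after Traffic Bulletin ends, so nothing later overlaps Traffic Bulletin either.
Sports Segment starts after Breaking Brief ends, so nothing later overlaps Breaking Brief either.
Weather Recap starts exactly when Sports Segment ends (back-to-back, no overlap), so nothing later overlaps Sports Segment either.
Market Brief starts after Weather Recap ends, so nothing later overlaps Weather Recap either.
Weather Spot starts after Market Brief ends.
Every pair is clear; the schedule has no overlaps.

Yes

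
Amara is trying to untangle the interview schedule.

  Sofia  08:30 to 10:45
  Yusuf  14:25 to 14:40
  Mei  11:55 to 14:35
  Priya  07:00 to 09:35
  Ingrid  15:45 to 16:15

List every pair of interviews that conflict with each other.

Sorted by start: Priya, Sofia, Mei, Yusuf, Ingrid.
Sofia starts before Priya ends → Priya and Sofia overlap.
Mei starts after Priya ends — done with Priya.
Mei starts after Sofia ends — done with Sofia.
Yusuf starts before Mei ends → Mei and Yusuf overlap.
Ingrid starts after Mei ends.
Ingrid starts after Yusuf ends.

Mei & Yusuf, Priya & Sofia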